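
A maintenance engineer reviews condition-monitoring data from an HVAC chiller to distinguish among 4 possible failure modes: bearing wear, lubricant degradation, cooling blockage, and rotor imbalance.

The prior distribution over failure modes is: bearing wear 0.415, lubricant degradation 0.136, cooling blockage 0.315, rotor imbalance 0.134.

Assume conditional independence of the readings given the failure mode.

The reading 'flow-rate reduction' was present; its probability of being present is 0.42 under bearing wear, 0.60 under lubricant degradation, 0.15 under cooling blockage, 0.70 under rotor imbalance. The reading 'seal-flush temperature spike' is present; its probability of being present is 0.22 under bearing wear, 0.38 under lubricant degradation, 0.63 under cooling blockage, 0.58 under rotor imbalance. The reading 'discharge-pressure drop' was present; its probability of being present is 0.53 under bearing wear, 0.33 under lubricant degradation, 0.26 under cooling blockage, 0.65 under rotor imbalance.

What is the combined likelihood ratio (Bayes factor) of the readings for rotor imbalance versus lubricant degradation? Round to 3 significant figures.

Joint likelihood of the reading pattern under each hypothesis:
  rotor imbalance: 0.70 × 0.58 × 0.65 = 0.2639
  lubricant degradation: 0.60 × 0.38 × 0.33 = 0.07524
Bayes factor = 0.2639 / 0.07524 ≈ 3.51

3.51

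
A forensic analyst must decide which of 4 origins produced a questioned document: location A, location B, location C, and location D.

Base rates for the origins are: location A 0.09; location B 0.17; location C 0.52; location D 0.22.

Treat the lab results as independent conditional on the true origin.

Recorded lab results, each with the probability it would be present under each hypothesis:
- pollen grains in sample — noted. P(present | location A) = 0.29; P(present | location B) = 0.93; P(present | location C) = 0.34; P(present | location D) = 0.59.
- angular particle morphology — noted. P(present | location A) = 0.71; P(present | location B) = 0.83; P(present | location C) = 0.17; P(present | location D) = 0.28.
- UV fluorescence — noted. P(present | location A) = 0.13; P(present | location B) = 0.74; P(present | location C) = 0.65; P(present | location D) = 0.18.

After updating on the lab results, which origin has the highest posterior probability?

For each hypothesis, the unnormalized posterior weight is prior × product of the lab result likelihoods:
  location A: 0.09 × 0.29 × 0.71 × 0.13 = 0.002409
  location B: 0.17 × 0.93 × 0.83 × 0.74 = 0.097105
  location C: 0.52 × 0.34 × 0.17 × 0.65 = 0.019536
  location D: 0.22 × 0.59 × 0.28 × 0.18 = 0.0065419
Normalizing constant Z = 0.002409 + 0.097105 + 0.019536 + 0.0065419 = 0.12559.
P(location A | evidence) ≈ 0.002409 / 0.12559 ≈ 0.019
P(location B | evidence) ≈ 0.097105 / 0.12559 ≈ 0.773
P(location C | evidence) ≈ 0.019536 / 0.12559 ≈ 0.156
P(location D | evidence) ≈ 0.0065419 / 0.12559 ≈ 0.052
The largest is 0.773, so location B is most probable.

location B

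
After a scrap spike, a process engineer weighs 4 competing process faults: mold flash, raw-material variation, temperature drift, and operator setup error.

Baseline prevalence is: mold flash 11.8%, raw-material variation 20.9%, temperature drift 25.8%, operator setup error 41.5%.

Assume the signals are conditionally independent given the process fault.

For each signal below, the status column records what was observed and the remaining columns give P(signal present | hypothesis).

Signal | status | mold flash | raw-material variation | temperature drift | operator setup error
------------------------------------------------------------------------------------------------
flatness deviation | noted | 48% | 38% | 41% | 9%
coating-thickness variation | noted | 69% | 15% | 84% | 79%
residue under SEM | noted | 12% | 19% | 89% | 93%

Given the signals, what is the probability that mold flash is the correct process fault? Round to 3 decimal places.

For each hypothesis, the unnormalized posterior weight is prior × product of the signal likelihoods:
  mold flash: 0.118 × 0.48 × 0.69 × 0.12 = 0.0046898
  raw-material variation: 0.209 × 0.38 × 0.15 × 0.19 = 0.0022635
  temperature drift: 0.258 × 0.41 × 0.84 × 0.89 = 0.079081
  operator setup error: 0.415 × 0.09 × 0.79 × 0.93 = 0.027441
Marginal likelihood of the evidence = 0.11348.
P(mold flash | evidence) = 0.0046898 / 0.11348 ≈ 0.041.

0.041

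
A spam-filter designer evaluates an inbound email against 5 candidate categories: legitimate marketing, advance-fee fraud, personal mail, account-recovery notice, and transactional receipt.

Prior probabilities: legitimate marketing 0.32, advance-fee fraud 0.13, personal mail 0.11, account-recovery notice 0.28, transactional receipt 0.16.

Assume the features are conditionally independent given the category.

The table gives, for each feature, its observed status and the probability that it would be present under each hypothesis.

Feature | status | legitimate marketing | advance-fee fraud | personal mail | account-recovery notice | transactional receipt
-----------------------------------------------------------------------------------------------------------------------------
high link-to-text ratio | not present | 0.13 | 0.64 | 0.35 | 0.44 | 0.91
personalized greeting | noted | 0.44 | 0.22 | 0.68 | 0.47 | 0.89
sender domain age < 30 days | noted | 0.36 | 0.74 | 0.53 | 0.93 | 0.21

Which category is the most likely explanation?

By Bayes' rule with conditional independence, the unnormalized weight for each hypothesis is prior × ∏ likelihoods (using 1 − P(present | H) for each absent feature):
  legitimate marketing: 0.32 × (1 − 0.13) × 0.44 × 0.36 = 0.044099
  advance-fee fraud: 0.13 × (1 − 0.64) × 0.22 × 0.74 = 0.007619
  personal mail: 0.11 × (1 − 0.35) × 0.68 × 0.53 = 0.025769
  account-recovery notice: 0.28 × (1 − 0.44) × 0.47 × 0.93 = 0.068537
  transactional receipt: 0.16 × (1 − 0.91) × 0.89 × 0.21 = 0.0026914
Normalizing constant Z = 0.044099 + 0.007619 + 0.025769 + 0.068537 + 0.0026914 = 0.14871.
P(legitimate marketing | evidence) ≈ 0.044099 / 0.14871 ≈ 0.297
P(advance-fee fraud | evidence) ≈ 0.007619 / 0.14871 ≈ 0.051
P(personal mail | evidence) ≈ 0.025769 / 0.14871 ≈ 0.173
P(account-recovery notice | evidence) ≈ 0.068537 / 0.14871 ≈ 0.461
P(transactional receipt | evidence) ≈ 0.0026914 / 0.14871 ≈ 0.018
The largest is 0.461, so account-recovery notice is most probable.

account-recovery notice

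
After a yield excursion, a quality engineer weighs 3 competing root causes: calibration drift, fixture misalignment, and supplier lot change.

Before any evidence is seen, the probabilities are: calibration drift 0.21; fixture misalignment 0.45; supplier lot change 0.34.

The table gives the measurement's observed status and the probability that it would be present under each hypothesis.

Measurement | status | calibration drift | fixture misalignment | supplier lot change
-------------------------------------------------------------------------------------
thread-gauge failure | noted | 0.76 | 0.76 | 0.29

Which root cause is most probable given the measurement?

fixture misalignment

For each hypothesis, the unnormalized posterior weight is prior × likelihood:
  calibration drift: 0.21 × 0.76 = 0.1596
  fixture misalignment: 0.45 × 0.76 = 0.342
  supplier lot change: 0.34 × 0.29 = 0.0986
Marginal likelihood of the evidence = 0.6002.
P(calibration drift | evidence) ≈ 0.1596 / 0.6002 ≈ 0.266
P(fixture misalignment | evidence) ≈ 0.342 / 0.6002 ≈ 0.570
P(supplier lot change | evidence) ≈ 0.0986 / 0.6002 ≈ 0.164
The largest is 0.570, so fixture misalignment is most probable.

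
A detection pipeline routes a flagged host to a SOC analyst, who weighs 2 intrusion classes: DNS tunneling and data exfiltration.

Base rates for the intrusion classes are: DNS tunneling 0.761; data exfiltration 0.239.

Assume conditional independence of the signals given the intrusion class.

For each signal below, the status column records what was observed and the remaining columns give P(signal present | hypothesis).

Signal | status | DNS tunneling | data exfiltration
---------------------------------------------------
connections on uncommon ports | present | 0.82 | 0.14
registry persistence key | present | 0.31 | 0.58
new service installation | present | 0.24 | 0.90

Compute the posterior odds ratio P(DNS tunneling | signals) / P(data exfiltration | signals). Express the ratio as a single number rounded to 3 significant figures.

2.66

Unnormalized posterior weight (prior times the signal likelihoods) for each of the two hypotheses:
  DNS tunneling: 0.761 × 0.82 × 0.31 × 0.24 = 0.046427
  data exfiltration: 0.239 × 0.14 × 0.58 × 0.90 = 0.017466
Odds(DNS tunneling : data exfiltration) = 0.046427 / 0.017466 ≈ 2.66.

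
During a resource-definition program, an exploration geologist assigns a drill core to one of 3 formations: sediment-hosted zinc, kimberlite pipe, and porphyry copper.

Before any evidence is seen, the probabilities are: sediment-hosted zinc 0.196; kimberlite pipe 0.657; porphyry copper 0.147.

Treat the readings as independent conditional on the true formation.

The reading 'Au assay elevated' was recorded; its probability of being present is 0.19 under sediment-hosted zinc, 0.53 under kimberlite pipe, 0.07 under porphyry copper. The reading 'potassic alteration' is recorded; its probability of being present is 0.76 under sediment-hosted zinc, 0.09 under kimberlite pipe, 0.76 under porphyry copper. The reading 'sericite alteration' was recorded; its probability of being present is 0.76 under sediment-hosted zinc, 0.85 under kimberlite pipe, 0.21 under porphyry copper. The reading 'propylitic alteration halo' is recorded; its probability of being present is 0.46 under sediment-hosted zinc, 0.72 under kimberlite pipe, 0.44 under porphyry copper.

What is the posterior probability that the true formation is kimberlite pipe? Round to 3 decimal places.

0.644

By Bayes' rule with conditional independence, the unnormalized weight for each hypothesis is prior × ∏ likelihoods:
  sediment-hosted zinc: 0.196 × 0.19 × 0.76 × 0.76 × 0.46 = 0.0098945
  kimberlite pipe: 0.657 × 0.53 × 0.09 × 0.85 × 0.72 = 0.019179
  porphyry copper: 0.147 × 0.07 × 0.76 × 0.21 × 0.44 = 0.0007226
Marginal likelihood of the evidence = 0.029797.
P(kimberlite pipe | evidence) = 0.019179 / 0.029797 ≈ 0.644.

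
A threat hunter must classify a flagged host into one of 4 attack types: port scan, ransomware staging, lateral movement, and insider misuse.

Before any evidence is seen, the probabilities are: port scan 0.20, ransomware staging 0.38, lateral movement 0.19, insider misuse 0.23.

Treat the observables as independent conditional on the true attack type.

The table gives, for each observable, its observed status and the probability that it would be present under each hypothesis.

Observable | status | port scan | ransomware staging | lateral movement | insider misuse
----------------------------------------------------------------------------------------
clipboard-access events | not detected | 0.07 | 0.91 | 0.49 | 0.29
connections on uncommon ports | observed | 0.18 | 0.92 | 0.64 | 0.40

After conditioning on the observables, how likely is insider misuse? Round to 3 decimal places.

0.340

Multiply each prior by the joint likelihood of the observable pattern (using 1 − P(present | H) for each absent observable):
  port scan: 0.20 × (1 − 0.07) × 0.18 = 0.03348
  ransomware staging: 0.38 × (1 − 0.91) × 0.92 = 0.031464
  lateral movement: 0.19 × (1 − 0.49) × 0.64 = 0.062016
  insider misuse: 0.23 × (1 − 0.29) × 0.40 = 0.06532
Marginal likelihood of the evidence = 0.19228.
P(insider misuse | evidence) = 0.06532 / 0.19228 ≈ 0.340.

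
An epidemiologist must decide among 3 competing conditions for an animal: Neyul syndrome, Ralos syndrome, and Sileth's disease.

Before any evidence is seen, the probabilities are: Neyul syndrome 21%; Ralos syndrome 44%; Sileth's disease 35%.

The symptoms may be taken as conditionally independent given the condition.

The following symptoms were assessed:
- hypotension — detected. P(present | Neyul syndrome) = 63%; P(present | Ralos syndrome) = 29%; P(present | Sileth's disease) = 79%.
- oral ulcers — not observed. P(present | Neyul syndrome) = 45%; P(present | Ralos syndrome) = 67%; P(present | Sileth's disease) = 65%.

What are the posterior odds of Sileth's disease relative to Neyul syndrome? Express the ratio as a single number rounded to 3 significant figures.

Unnormalized posterior weight (prior times the symptom likelihoods) for each of the two hypotheses (using 1 − P(present | H) for each absent symptom):
  Sileth's disease: 0.35 × 0.79 × (1 − 0.65) = 0.096775
  Neyul syndrome: 0.21 × 0.63 × (1 − 0.45) = 0.072765
Posterior odds = 0.096775 / 0.072765 ≈ 1.33.

1.33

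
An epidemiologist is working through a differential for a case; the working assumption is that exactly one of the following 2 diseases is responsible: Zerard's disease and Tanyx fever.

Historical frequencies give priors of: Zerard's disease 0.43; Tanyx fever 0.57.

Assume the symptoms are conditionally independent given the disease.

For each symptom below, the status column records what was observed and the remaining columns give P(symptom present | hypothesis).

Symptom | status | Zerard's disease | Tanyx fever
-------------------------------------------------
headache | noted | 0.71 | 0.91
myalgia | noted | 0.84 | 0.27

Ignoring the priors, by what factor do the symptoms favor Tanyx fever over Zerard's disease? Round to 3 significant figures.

0.412

The Bayes factor is the ratio of the joint likelihoods of the symptom pattern under the two hypotheses.
  Tanyx fever: 0.91 × 0.27 = 0.2457
  Zerard's disease: 0.71 × 0.84 = 0.5964
Bayes factor = 0.2457 / 0.5964 ≈ 0.412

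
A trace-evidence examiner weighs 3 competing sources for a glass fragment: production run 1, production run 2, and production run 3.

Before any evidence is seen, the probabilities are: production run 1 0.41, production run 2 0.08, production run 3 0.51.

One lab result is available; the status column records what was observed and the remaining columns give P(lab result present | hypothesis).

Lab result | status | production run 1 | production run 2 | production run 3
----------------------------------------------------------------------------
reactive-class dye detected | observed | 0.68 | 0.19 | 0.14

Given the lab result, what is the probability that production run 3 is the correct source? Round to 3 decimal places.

For each hypothesis, the unnormalized posterior weight is prior × likelihood:
  production run 1: 0.41 × 0.68 = 0.2788
  production run 2: 0.08 × 0.19 = 0.0152
  production run 3: 0.51 × 0.14 = 0.0714
The unnormalized weights sum to 0.3654.
P(production run 3 | evidence) = 0.0714 / 0.3654 ≈ 0.195.

0.195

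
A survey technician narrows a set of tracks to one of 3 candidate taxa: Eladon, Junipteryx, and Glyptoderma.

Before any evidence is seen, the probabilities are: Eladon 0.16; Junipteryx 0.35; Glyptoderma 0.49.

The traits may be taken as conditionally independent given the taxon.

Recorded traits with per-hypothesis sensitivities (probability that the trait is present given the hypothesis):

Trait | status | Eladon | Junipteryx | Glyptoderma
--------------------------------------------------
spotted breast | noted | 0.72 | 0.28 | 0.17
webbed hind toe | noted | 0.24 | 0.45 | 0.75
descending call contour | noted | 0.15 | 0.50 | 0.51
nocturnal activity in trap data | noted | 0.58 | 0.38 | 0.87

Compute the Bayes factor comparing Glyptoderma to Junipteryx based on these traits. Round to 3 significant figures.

2.36

Take the product of per-trait likelihoods under each hypothesis, then divide.
  Glyptoderma: 0.17 × 0.75 × 0.51 × 0.87 = 0.056572
  Junipteryx: 0.28 × 0.45 × 0.50 × 0.38 = 0.02394
Bayes factor = 0.056572 / 0.02394 ≈ 2.36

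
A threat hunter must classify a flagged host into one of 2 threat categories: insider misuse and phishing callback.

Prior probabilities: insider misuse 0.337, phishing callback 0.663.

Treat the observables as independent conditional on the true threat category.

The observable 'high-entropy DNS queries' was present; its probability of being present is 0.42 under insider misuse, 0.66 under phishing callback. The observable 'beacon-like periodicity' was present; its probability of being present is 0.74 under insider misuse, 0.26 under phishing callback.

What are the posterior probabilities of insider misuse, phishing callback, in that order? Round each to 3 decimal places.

By Bayes' rule with conditional independence, the unnormalized weight for each hypothesis is prior × ∏ likelihoods:
  insider misuse: 0.337 × 0.42 × 0.74 = 0.10474
  phishing callback: 0.663 × 0.66 × 0.26 = 0.11377
Marginal likelihood of the evidence = 0.21851.
P(insider misuse | evidence) = 0.10474 / 0.21851 ≈ 0.479
P(phishing callback | evidence) = 0.11377 / 0.21851 ≈ 0.521

0.479, 0.521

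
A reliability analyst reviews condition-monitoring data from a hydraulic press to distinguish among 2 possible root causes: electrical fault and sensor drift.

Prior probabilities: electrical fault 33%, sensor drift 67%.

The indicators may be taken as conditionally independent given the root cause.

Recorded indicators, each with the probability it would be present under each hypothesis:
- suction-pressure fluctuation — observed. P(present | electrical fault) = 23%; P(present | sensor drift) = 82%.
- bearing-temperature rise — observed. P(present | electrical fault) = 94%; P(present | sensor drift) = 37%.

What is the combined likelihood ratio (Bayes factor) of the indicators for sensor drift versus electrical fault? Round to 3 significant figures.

1.40

The Bayes factor is the ratio of the joint likelihoods of the indicator pattern under the two hypotheses.
  sensor drift: 0.82 × 0.37 = 0.3034
  electrical fault: 0.23 × 0.94 = 0.2162
Bayes factor = 0.3034 / 0.2162 ≈ 1.40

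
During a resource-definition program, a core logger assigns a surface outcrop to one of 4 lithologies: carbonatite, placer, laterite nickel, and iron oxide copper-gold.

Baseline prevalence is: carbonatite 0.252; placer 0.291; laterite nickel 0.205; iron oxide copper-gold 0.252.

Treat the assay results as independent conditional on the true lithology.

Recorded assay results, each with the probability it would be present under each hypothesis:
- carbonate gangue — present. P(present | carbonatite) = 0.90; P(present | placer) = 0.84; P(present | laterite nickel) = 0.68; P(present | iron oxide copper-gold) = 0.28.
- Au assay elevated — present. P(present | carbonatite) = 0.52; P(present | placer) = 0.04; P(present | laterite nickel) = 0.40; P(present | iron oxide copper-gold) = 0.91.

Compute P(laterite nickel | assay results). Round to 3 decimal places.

By Bayes' rule with conditional independence, the unnormalized weight for each hypothesis is prior × ∏ likelihoods:
  carbonatite: 0.252 × 0.90 × 0.52 = 0.11794
  placer: 0.291 × 0.84 × 0.04 = 0.0097776
  laterite nickel: 0.205 × 0.68 × 0.40 = 0.05576
  iron oxide copper-gold: 0.252 × 0.28 × 0.91 = 0.06421
Marginal likelihood of the evidence = 0.24768.
P(laterite nickel | evidence) = 0.05576 / 0.24768 ≈ 0.225.

0.225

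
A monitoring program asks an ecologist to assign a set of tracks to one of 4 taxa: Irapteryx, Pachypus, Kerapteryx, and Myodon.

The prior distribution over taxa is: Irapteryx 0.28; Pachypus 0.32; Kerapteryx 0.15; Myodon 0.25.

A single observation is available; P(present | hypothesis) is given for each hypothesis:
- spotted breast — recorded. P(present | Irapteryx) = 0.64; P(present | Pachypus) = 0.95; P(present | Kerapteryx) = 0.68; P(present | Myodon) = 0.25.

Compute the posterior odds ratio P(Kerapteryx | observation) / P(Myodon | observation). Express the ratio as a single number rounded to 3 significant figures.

Unnormalized posterior weight (prior times the observation likelihood) for each of the two hypotheses:
  Kerapteryx: 0.15 × 0.68 = 0.102
  Myodon: 0.25 × 0.25 = 0.0625
Posterior odds = 0.102 / 0.0625 ≈ 1.63.

1.63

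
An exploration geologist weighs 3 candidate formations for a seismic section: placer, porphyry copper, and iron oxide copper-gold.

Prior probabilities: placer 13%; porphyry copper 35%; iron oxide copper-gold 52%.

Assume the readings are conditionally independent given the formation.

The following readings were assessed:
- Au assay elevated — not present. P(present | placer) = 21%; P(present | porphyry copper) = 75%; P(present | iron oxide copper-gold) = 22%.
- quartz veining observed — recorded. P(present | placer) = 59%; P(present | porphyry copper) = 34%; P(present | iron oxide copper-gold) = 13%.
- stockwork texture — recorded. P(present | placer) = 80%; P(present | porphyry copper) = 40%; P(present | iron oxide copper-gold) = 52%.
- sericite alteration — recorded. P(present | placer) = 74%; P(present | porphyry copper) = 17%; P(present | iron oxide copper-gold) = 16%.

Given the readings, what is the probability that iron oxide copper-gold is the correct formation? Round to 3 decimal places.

0.104

By Bayes' rule with conditional independence, the unnormalized weight for each hypothesis is prior × ∏ likelihoods (using 1 − P(present | H) for each absent reading):
  placer: 0.13 × (1 − 0.21) × 0.59 × 0.80 × 0.74 = 0.035871
  porphyry copper: 0.35 × (1 − 0.75) × 0.34 × 0.40 × 0.17 = 0.002023
  iron oxide copper-gold: 0.52 × (1 − 0.22) × 0.13 × 0.52 × 0.16 = 0.004387
The unnormalized weights sum to 0.042281.
P(iron oxide copper-gold | evidence) = 0.004387 / 0.042281 ≈ 0.104.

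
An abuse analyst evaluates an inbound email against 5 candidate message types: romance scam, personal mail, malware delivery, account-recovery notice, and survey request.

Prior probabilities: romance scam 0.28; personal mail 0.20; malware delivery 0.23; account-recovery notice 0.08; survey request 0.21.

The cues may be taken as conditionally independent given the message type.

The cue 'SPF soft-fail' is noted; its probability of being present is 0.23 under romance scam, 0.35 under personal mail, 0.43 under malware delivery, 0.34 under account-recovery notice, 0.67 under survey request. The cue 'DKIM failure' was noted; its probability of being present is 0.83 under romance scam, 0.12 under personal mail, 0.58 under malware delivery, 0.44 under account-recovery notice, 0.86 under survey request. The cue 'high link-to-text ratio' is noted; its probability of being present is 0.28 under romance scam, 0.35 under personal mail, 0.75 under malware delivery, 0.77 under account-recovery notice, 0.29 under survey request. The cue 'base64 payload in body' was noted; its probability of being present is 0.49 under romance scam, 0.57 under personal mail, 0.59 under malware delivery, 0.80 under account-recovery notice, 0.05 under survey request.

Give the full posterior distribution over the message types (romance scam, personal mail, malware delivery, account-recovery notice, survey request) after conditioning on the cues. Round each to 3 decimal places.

For each hypothesis, the unnormalized posterior weight is prior × product of the cue likelihoods:
  romance scam: 0.28 × 0.23 × 0.83 × 0.28 × 0.49 = 0.0073336
  personal mail: 0.20 × 0.35 × 0.12 × 0.35 × 0.57 = 0.0016758
  malware delivery: 0.23 × 0.43 × 0.58 × 0.75 × 0.59 = 0.025383
  account-recovery notice: 0.08 × 0.34 × 0.44 × 0.77 × 0.80 = 0.0073723
  survey request: 0.21 × 0.67 × 0.86 × 0.29 × 0.05 = 0.0017545
Normalizing constant Z = 0.0073336 + 0.0016758 + 0.025383 + 0.0073723 + 0.0017545 = 0.043519.
P(romance scam | evidence) = 0.0073336 / 0.043519 ≈ 0.169
P(personal mail | evidence) = 0.0016758 / 0.043519 ≈ 0.039
P(malware delivery | evidence) = 0.025383 / 0.043519 ≈ 0.583
P(account-recovery notice | evidence) = 0.0073723 / 0.043519 ≈ 0.169
P(survey request | evidence) = 0.0017545 / 0.043519 ≈ 0.040

0.169, 0.039, 0.583, 0.169, 0.040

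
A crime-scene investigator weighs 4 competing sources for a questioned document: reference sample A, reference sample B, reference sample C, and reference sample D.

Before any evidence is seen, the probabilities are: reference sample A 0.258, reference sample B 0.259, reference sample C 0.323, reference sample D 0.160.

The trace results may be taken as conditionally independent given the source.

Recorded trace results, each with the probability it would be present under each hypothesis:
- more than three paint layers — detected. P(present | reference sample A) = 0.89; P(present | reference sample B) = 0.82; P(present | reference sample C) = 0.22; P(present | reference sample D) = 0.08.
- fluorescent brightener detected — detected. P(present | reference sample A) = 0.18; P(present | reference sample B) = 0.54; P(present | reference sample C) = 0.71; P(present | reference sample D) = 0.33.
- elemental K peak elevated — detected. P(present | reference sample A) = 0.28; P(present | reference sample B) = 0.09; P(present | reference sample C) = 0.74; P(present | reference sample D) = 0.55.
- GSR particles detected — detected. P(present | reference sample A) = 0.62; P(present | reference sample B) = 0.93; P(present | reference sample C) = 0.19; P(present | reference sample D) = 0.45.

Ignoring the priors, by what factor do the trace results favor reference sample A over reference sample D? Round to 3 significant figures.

4.26

Take the product of per-trace result likelihoods under each hypothesis, then divide.
  reference sample A: 0.89 × 0.18 × 0.28 × 0.62 = 0.027811
  reference sample D: 0.08 × 0.33 × 0.55 × 0.45 = 0.006534
Bayes factor = 0.027811 / 0.006534 ≈ 4.26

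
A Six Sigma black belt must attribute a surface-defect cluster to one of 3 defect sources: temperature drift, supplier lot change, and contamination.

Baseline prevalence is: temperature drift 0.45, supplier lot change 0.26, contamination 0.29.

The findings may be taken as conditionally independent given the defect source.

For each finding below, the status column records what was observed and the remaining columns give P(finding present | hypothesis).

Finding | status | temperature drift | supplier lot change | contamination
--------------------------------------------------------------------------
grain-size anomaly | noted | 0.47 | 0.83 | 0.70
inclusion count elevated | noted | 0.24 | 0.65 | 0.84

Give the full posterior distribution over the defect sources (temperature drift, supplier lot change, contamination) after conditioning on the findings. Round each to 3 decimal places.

0.140, 0.388, 0.472

For each hypothesis, the unnormalized posterior weight is prior × product of the finding likelihoods:
  temperature drift: 0.45 × 0.47 × 0.24 = 0.05076
  supplier lot change: 0.26 × 0.83 × 0.65 = 0.14027
  contamination: 0.29 × 0.70 × 0.84 = 0.17052
Normalizing constant Z = 0.05076 + 0.14027 + 0.17052 = 0.36155.
P(temperature drift | evidence) = 0.05076 / 0.36155 ≈ 0.140
P(supplier lot change | evidence) = 0.14027 / 0.36155 ≈ 0.388
P(contamination | evidence) = 0.17052 / 0.36155 ≈ 0.472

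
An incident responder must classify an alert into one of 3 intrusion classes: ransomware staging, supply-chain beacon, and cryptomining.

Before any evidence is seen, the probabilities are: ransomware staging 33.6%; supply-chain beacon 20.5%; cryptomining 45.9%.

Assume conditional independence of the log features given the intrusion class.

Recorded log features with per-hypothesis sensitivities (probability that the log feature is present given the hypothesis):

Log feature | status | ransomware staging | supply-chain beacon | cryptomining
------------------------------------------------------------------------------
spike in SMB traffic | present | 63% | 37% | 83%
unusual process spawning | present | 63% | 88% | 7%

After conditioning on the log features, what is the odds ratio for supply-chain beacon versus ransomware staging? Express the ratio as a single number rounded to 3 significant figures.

0.501

The normalizing constant cancels in an odds ratio, so compute prior × likelihood for the two hypotheses only:
  supply-chain beacon: 0.205 × 0.37 × 0.88 = 0.066748
  ransomware staging: 0.336 × 0.63 × 0.63 = 0.13336
Posterior odds = 0.066748 / 0.13336 ≈ 0.501.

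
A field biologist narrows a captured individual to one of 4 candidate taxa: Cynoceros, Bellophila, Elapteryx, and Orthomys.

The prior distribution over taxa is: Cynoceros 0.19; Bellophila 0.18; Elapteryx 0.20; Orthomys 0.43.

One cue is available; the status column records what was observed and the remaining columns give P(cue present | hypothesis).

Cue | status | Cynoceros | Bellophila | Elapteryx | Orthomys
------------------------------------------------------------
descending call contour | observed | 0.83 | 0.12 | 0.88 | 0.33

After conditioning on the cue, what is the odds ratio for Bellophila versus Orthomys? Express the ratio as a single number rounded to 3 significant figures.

The normalizing constant cancels in an odds ratio, so compute prior × likelihood for the two hypotheses only:
  Bellophila: 0.18 × 0.12 = 0.0216
  Orthomys: 0.43 × 0.33 = 0.1419
Odds(Bellophila : Orthomys) = 0.0216 / 0.1419 ≈ 0.152.

0.152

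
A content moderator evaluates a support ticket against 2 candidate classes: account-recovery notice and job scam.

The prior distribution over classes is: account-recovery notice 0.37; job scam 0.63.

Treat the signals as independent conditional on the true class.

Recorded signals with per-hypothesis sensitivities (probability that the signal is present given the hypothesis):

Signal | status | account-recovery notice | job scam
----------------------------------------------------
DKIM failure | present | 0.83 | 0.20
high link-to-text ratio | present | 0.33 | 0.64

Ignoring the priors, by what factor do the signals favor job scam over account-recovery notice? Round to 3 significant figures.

0.467

The Bayes factor is the ratio of the joint likelihoods of the signal pattern under the two hypotheses.
  job scam: 0.20 × 0.64 = 0.128
  account-recovery notice: 0.83 × 0.33 = 0.2739
Bayes factor = 0.128 / 0.2739 ≈ 0.467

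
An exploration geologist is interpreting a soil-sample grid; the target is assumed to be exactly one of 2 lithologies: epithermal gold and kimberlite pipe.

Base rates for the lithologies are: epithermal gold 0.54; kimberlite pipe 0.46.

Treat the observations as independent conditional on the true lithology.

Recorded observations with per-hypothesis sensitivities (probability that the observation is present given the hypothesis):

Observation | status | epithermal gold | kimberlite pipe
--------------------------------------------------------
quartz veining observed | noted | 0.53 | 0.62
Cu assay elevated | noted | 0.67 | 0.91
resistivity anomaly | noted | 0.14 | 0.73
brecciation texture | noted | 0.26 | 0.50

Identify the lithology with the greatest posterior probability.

kimberlite pipe

Multiply each prior by the joint likelihood of the evidence pattern:
  epithermal gold: 0.54 × 0.53 × 0.67 × 0.14 × 0.26 = 0.0069798
  kimberlite pipe: 0.46 × 0.62 × 0.91 × 0.73 × 0.50 = 0.094729
Marginal likelihood of the evidence = 0.10171.
P(epithermal gold | evidence) ≈ 0.0069798 / 0.10171 ≈ 0.069
P(kimberlite pipe | evidence) ≈ 0.094729 / 0.10171 ≈ 0.931
The largest is 0.931, so kimberlite pipe is most probable.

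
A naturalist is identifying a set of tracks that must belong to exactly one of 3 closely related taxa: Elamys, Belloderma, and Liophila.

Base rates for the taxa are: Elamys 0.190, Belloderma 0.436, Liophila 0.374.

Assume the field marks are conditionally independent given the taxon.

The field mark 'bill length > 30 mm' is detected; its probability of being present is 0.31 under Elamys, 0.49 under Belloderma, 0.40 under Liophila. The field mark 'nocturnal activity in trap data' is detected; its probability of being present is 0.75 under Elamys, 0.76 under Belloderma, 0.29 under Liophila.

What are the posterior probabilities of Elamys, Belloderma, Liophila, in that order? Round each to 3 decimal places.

0.177, 0.650, 0.174

For each hypothesis, the unnormalized posterior weight is prior × product of the field mark likelihoods:
  Elamys: 0.190 × 0.31 × 0.75 = 0.044175
  Belloderma: 0.436 × 0.49 × 0.76 = 0.16237
  Liophila: 0.374 × 0.40 × 0.29 = 0.043384
The unnormalized weights sum to 0.24993.
P(Elamys | evidence) = 0.044175 / 0.24993 ≈ 0.177
P(Belloderma | evidence) = 0.16237 / 0.24993 ≈ 0.650
P(Liophila | evidence) = 0.043384 / 0.24993 ≈ 0.174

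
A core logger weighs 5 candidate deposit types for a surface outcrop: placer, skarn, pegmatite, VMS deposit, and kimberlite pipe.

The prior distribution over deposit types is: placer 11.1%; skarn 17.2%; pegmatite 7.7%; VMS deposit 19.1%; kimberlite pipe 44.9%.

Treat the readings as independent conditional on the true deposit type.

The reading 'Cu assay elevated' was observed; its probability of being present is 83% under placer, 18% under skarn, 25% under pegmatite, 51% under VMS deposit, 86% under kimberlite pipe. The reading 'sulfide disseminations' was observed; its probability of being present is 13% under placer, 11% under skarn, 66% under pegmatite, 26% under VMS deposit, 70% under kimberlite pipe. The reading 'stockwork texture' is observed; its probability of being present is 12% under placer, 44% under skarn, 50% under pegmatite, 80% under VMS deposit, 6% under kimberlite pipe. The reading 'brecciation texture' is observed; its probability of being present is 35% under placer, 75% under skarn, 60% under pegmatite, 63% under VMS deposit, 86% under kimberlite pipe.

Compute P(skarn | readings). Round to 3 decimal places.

0.035

By Bayes' rule with conditional independence, the unnormalized weight for each hypothesis is prior × ∏ likelihoods:
  placer: 0.111 × 0.83 × 0.13 × 0.12 × 0.35 = 0.00050303
  skarn: 0.172 × 0.18 × 0.11 × 0.44 × 0.75 = 0.0011238
  pegmatite: 0.077 × 0.25 × 0.66 × 0.50 × 0.60 = 0.0038115
  VMS deposit: 0.191 × 0.51 × 0.26 × 0.80 × 0.63 = 0.012765
  kimberlite pipe: 0.449 × 0.86 × 0.70 × 0.06 × 0.86 = 0.013947
Marginal likelihood of the evidence = 0.03215.
P(skarn | evidence) = 0.0011238 / 0.03215 ≈ 0.035.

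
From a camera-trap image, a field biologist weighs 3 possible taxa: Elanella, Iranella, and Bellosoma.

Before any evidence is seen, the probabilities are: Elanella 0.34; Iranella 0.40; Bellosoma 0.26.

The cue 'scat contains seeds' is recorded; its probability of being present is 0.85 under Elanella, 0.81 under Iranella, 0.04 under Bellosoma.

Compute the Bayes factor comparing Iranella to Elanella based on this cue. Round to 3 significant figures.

0.953

Likelihood of this cue under each hypothesis:
  Iranella: 0.81
  Elanella: 0.85
Bayes factor = 0.81 / 0.85 ≈ 0.953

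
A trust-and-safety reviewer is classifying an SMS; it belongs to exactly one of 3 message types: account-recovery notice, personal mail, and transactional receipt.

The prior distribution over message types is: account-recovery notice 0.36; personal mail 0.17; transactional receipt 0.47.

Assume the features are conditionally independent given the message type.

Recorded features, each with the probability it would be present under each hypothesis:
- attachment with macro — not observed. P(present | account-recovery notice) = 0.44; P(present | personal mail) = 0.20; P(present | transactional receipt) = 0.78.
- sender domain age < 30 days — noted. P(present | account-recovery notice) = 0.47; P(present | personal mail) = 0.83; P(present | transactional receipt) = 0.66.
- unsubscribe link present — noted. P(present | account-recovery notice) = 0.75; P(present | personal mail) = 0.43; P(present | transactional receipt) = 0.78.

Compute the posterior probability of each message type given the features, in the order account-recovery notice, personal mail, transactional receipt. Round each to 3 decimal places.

Multiply each prior by the joint likelihood of the feature pattern (using 1 − P(present | H) for each absent feature):
  account-recovery notice: 0.36 × (1 − 0.44) × 0.47 × 0.75 = 0.071064
  personal mail: 0.17 × (1 − 0.20) × 0.83 × 0.43 = 0.048538
  transactional receipt: 0.47 × (1 − 0.78) × 0.66 × 0.78 = 0.05323
Normalizing constant Z = 0.071064 + 0.048538 + 0.05323 = 0.17283.
P(account-recovery notice | evidence) = 0.071064 / 0.17283 ≈ 0.411
P(personal mail | evidence) = 0.048538 / 0.17283 ≈ 0.281
P(transactional receipt | evidence) = 0.05323 / 0.17283 ≈ 0.308

0.411, 0.281, 0.308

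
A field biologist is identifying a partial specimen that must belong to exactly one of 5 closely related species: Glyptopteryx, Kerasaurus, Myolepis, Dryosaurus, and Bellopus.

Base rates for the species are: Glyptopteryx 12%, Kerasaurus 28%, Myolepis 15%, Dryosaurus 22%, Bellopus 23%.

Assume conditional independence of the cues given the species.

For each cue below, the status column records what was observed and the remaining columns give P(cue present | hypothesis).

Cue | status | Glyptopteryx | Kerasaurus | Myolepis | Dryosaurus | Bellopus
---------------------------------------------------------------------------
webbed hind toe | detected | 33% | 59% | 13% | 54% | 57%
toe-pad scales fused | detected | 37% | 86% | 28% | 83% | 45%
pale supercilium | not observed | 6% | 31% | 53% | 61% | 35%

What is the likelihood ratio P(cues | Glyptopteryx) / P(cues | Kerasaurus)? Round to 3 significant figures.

0.328

The Bayes factor is the ratio of the joint likelihoods of the cue pattern under the two hypotheses (using 1 − P(present | H) for each absent cue).
  Glyptopteryx: 0.33 × 0.37 × (1 − 0.06) = 0.11477
  Kerasaurus: 0.59 × 0.86 × (1 − 0.31) = 0.35011
Bayes factor = 0.11477 / 0.35011 ≈ 0.328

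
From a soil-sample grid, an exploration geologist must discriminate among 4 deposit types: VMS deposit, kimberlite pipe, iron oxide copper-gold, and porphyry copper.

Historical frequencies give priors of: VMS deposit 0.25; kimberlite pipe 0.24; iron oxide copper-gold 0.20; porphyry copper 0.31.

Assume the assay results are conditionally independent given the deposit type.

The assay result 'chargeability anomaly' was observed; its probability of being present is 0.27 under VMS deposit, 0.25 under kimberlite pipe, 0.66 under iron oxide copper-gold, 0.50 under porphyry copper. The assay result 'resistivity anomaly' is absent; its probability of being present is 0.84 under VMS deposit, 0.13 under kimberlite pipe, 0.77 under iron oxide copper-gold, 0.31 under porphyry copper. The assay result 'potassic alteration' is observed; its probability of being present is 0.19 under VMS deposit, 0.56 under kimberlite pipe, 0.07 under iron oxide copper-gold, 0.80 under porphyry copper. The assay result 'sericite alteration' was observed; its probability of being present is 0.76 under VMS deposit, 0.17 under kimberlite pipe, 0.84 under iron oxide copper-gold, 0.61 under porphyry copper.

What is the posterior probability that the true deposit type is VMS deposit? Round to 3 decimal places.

By Bayes' rule with conditional independence, the unnormalized weight for each hypothesis is prior × ∏ likelihoods (using 1 − P(present | H) for each absent assay result):
  VMS deposit: 0.25 × 0.27 × (1 − 0.84) × 0.19 × 0.76 = 0.0015595
  kimberlite pipe: 0.24 × 0.25 × (1 − 0.13) × 0.56 × 0.17 = 0.0049694
  iron oxide copper-gold: 0.20 × 0.66 × (1 − 0.77) × 0.07 × 0.84 = 0.0017852
  porphyry copper: 0.31 × 0.50 × (1 − 0.31) × 0.80 × 0.61 = 0.052192
Normalizing constant Z = 0.0015595 + 0.0049694 + 0.0017852 + 0.052192 = 0.060506.
P(VMS deposit | evidence) = 0.0015595 / 0.060506 ≈ 0.026.

0.026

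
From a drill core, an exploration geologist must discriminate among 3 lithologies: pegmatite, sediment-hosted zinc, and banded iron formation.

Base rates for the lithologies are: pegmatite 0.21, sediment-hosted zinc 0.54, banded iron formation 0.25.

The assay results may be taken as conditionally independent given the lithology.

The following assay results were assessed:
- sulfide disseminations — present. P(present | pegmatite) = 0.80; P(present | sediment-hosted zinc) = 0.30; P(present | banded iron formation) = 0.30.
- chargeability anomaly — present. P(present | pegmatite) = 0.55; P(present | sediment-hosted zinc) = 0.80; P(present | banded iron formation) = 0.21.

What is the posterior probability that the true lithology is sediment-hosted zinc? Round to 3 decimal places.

0.545

Multiply each prior by the joint likelihood of the assay result pattern:
  pegmatite: 0.21 × 0.80 × 0.55 = 0.0924
  sediment-hosted zinc: 0.54 × 0.30 × 0.80 = 0.1296
  banded iron formation: 0.25 × 0.30 × 0.21 = 0.01575
Normalizing constant Z = 0.0924 + 0.1296 + 0.01575 = 0.23775.
P(sediment-hosted zinc | evidence) = 0.1296 / 0.23775 ≈ 0.545.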